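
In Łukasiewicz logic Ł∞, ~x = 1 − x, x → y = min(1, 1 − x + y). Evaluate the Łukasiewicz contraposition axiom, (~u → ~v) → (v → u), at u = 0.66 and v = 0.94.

~u = 1 − 0.66 = 0.34
~v = 1 − 0.94 = 0.06
~u → ~v = min(1, 1 − 0.34 + 0.06) = min(1, 0.72) = 0.72
v → u = min(1, 1 − 0.94 + 0.66) = min(1, 0.72) = 0.72
(~u → ~v) → (v → u) = min(1, 1 − 0.72 + 0.72) = min(1, 1.00) = 1.00
(As expected: an axiom of Ł∞, always 1.)

1.00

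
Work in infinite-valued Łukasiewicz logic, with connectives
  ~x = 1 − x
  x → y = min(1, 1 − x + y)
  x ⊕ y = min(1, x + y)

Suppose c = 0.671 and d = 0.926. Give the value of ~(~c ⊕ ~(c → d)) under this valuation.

0.671

~c = 1 − 0.671 = 0.329
c → d = min(1, 1 − 0.671 + 0.926) = min(1, 1.255) = 1.000
~(c → d) = 1 − 1.000 = 0.000
~c ⊕ ~(c → d) = min(1, 0.329 + 0.000) = min(1, 0.329) = 0.329
~(~c ⊕ ~(c → d)) = 1 − 0.329 = 0.671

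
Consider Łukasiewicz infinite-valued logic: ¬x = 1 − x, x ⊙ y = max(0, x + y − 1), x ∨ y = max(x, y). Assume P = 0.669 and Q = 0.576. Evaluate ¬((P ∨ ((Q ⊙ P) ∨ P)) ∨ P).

Q ⊙ P = max(0, 0.576 + 0.669 − 1) = max(0, 0.245) = 0.245
(Q ⊙ P) ∨ P = max(0.245, 0.669) = 0.669
P ∨ ((Q ⊙ P) ∨ P) = max(0.669, 0.669) = 0.669
(P ∨ ((Q ⊙ P) ∨ P)) ∨ P = max(0.669, 0.669) = 0.669
¬((P ∨ ((Q ⊙ P) ∨ P)) ∨ P) = 1 − 0.669 = 0.331

0.331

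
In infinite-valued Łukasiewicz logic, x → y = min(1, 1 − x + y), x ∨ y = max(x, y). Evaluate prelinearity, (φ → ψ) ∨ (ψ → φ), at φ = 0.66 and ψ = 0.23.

1.00

φ → ψ = min(1, 1 − 0.66 + 0.23) = min(1, 0.57) = 0.57
ψ → φ = min(1, 1 − 0.23 + 0.66) = min(1, 1.43) = 1.00
(φ → ψ) ∨ (ψ → φ) = max(0.57, 1.00) = 1.00
(As expected: a Ł∞-tautology — holds in every MV-chain.)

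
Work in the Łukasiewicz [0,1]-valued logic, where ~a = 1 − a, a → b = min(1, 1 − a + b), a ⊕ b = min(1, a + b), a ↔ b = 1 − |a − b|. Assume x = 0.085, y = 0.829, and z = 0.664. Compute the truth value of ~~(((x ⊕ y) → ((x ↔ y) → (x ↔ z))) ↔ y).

0.829

x ⊕ y = min(1, 0.085 + 0.829) = min(1, 0.914) = 0.914
x ↔ y = 1 − |0.085 − 0.829| = 1 − 0.744 = 0.256
x ↔ z = 1 − |0.085 − 0.664| = 1 − 0.579 = 0.421
(x ↔ y) → (x ↔ z) = min(1, 1 − 0.256 + 0.421) = min(1, 1.165) = 1.000
(x ⊕ y) → ((x ↔ y) → (x ↔ z)) = min(1, 1 − 0.914 + 1.000) = min(1, 1.086) = 1.000
((x ⊕ y) → ((x ↔ y) → (x ↔ z))) ↔ y = 1 − |1.000 − 0.829| = 1 − 0.171 = 0.829
~(((x ⊕ y) → ((x ↔ y) → (x ↔ z))) ↔ y) = 1 − 0.829 = 0.171
~~(((x ⊕ y) → ((x ↔ y) → (x ↔ z))) ↔ y) = 1 − 0.171 = 0.829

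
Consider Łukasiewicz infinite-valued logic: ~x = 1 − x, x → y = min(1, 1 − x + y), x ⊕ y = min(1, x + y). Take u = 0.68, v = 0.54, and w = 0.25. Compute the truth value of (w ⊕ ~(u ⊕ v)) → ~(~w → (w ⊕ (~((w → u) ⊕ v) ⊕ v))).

0.75

u ⊕ v = min(1, 0.68 + 0.54) = min(1, 1.22) = 1.00
~(u ⊕ v) = 1 − 1.00 = 0.00
w ⊕ ~(u ⊕ v) = min(1, 0.25 + 0.00) = min(1, 0.25) = 0.25
~w = 1 − 0.25 = 0.75
w → u = min(1, 1 − 0.25 + 0.68) = min(1, 1.43) = 1.00
(w → u) ⊕ v = min(1, 1.00 + 0.54) = min(1, 1.54) = 1.00
~((w → u) ⊕ v) = 1 − 1.00 = 0.00
~((w → u) ⊕ v) ⊕ v = min(1, 0.00 + 0.54) = min(1, 0.54) = 0.54
w ⊕ (~((w → u) ⊕ v) ⊕ v) = min(1, 0.25 + 0.54) = min(1, 0.79) = 0.79
~w → (w ⊕ (~((w → u) ⊕ v) ⊕ v)) = min(1, 1 − 0.75 + 0.79) = min(1, 1.04) = 1.00
~(~w → (w ⊕ (~((w → u) ⊕ v) ⊕ v))) = 1 − 1.00 = 0.00
(w ⊕ ~(u ⊕ v)) → ~(~w → (w ⊕ (~((w → u) ⊕ v) ⊕ v))) = min(1, 1 − 0.25 + 0.00) = min(1, 0.75) = 0.75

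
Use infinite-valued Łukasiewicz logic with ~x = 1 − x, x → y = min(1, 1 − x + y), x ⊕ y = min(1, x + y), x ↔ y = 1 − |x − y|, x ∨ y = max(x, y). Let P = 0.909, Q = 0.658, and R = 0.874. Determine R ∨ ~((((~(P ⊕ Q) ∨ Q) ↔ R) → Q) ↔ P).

0.874

P ⊕ Q = min(1, 0.909 + 0.658) = min(1, 1.567) = 1.000
~(P ⊕ Q) = 1 − 1.000 = 0.000
~(P ⊕ Q) ∨ Q = max(0.000, 0.658) = 0.658
(~(P ⊕ Q) ∨ Q) ↔ R = 1 − |0.658 − 0.874| = 1 − 0.216 = 0.784
((~(P ⊕ Q) ∨ Q) ↔ R) → Q = min(1, 1 − 0.784 + 0.658) = min(1, 0.874) = 0.874
(((~(P ⊕ Q) ∨ Q) ↔ R) → Q) ↔ P = 1 − |0.874 − 0.909| = 1 − 0.035 = 0.965
~((((~(P ⊕ Q) ∨ Q) ↔ R) → Q) ↔ P) = 1 − 0.965 = 0.035
R ∨ ~((((~(P ⊕ Q) ∨ Q) ↔ R) → Q) ↔ P) = max(0.874, 0.035) = 0.874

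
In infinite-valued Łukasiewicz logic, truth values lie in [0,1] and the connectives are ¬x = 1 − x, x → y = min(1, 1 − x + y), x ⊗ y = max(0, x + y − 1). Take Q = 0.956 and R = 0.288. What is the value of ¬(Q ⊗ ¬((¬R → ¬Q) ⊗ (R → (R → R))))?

¬R = 1 − 0.288 = 0.712
¬Q = 1 − 0.956 = 0.044
¬R → ¬Q = min(1, 1 − 0.712 + 0.044) = min(1, 0.332) = 0.332
R → R = min(1, 1 − 0.288 + 0.288) = min(1, 1.000) = 1.000
R → (R → R) = min(1, 1 − 0.288 + 1.000) = min(1, 1.712) = 1.000
(¬R → ¬Q) ⊗ (R → (R → R)) = max(0, 0.332 + 1.000 − 1) = max(0, 0.332) = 0.332
¬((¬R → ¬Q) ⊗ (R → (R → R))) = 1 − 0.332 = 0.668
Q ⊗ ¬((¬R → ¬Q) ⊗ (R → (R → R))) = max(0, 0.956 + 0.668 − 1) = max(0, 0.624) = 0.624
¬(Q ⊗ ¬((¬R → ¬Q) ⊗ (R → (R → R)))) = 1 − 0.624 = 0.376

0.376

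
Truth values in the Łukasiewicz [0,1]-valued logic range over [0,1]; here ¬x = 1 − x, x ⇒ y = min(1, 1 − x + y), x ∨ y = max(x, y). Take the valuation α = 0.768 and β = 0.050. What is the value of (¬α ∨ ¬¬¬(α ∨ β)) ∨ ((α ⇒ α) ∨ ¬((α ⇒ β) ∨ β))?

¬α = 1 − 0.768 = 0.232
α ∨ β = max(0.768, 0.050) = 0.768
¬(α ∨ β) = 1 − 0.768 = 0.232
¬¬(α ∨ β) = 1 − 0.232 = 0.768
¬¬¬(α ∨ β) = 1 − 0.768 = 0.232
¬α ∨ ¬¬¬(α ∨ β) = max(0.232, 0.232) = 0.232
α ⇒ α = min(1, 1 − 0.768 + 0.768) = min(1, 1.000) = 1.000
α ⇒ β = min(1, 1 − 0.768 + 0.050) = min(1, 0.282) = 0.282
(α ⇒ β) ∨ β = max(0.282, 0.050) = 0.282
¬((α ⇒ β) ∨ β) = 1 − 0.282 = 0.718
(α ⇒ α) ∨ ¬((α ⇒ β) ∨ β) = max(1.000, 0.718) = 1.000
(¬α ∨ ¬¬¬(α ∨ β)) ∨ ((α ⇒ α) ∨ ¬((α ⇒ β) ∨ β)) = max(0.232, 1.000) = 1.000

1.000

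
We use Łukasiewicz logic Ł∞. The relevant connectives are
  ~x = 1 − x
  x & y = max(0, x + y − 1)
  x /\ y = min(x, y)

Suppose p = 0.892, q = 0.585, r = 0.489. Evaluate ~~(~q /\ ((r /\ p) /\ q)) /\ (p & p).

0.415

~q = 1 − 0.585 = 0.415
r /\ p = min(0.489, 0.892) = 0.489
(r /\ p) /\ q = min(0.489, 0.585) = 0.489
~q /\ ((r /\ p) /\ q) = min(0.415, 0.489) = 0.415
~(~q /\ ((r /\ p) /\ q)) = 1 − 0.415 = 0.585
~~(~q /\ ((r /\ p) /\ q)) = 1 − 0.585 = 0.415
p & p = max(0, 0.892 + 0.892 − 1) = max(0, 0.784) = 0.784
~~(~q /\ ((r /\ p) /\ q)) /\ (p & p) = min(0.415, 0.784) = 0.415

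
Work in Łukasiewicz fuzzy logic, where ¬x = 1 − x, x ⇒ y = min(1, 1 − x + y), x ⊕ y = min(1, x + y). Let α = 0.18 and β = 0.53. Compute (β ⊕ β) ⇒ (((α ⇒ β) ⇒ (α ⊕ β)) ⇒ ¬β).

0.76

β ⊕ β = min(1, 0.53 + 0.53) = min(1, 1.06) = 1.00
α ⇒ β = min(1, 1 − 0.18 + 0.53) = min(1, 1.35) = 1.00
α ⊕ β = min(1, 0.18 + 0.53) = min(1, 0.71) = 0.71
(α ⇒ β) ⇒ (α ⊕ β) = min(1, 1 − 1.00 + 0.71) = min(1, 0.71) = 0.71
¬β = 1 − 0.53 = 0.47
((α ⇒ β) ⇒ (α ⊕ β)) ⇒ ¬β = min(1, 1 − 0.71 + 0.47) = min(1, 0.76) = 0.76
(β ⊕ β) ⇒ (((α ⇒ β) ⇒ (α ⊕ β)) ⇒ ¬β) = min(1, 1 − 1.00 + 0.76) = min(1, 0.76) = 0.76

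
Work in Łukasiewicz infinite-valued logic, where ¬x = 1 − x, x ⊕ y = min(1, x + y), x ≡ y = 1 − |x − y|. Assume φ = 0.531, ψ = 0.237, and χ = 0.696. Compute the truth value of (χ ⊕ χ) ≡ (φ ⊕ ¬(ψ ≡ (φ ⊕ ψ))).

1.000

χ ⊕ χ = min(1, 0.696 + 0.696) = min(1, 1.392) = 1.000
φ ⊕ ψ = min(1, 0.531 + 0.237) = min(1, 0.768) = 0.768
ψ ≡ (φ ⊕ ψ) = 1 − |0.237 − 0.768| = 1 − 0.531 = 0.469
¬(ψ ≡ (φ ⊕ ψ)) = 1 − 0.469 = 0.531
φ ⊕ ¬(ψ ≡ (φ ⊕ ψ)) = min(1, 0.531 + 0.531) = min(1, 1.062) = 1.000
(χ ⊕ χ) ≡ (φ ⊕ ¬(ψ ≡ (φ ⊕ ψ))) = 1 − |1.000 − 1.000| = 1 − 0.000 = 1.000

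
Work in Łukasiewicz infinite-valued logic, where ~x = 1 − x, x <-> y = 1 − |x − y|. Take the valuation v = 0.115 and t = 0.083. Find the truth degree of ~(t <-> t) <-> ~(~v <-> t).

0.198

t <-> t = 1 − |0.083 − 0.083| = 1 − 0.000 = 1.000
~(t <-> t) = 1 − 1.000 = 0.000
~v = 1 − 0.115 = 0.885
~v <-> t = 1 − |0.885 − 0.083| = 1 − 0.802 = 0.198
~(~v <-> t) = 1 − 0.198 = 0.802
~(t <-> t) <-> ~(~v <-> t) = 1 − |0.000 − 0.802| = 1 − 0.802 = 0.198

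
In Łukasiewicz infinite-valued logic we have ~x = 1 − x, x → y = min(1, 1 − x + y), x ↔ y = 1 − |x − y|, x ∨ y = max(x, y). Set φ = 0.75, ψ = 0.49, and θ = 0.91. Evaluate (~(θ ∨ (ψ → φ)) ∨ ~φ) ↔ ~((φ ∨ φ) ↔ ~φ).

ψ → φ = min(1, 1 − 0.49 + 0.75) = min(1, 1.26) = 1.00
θ ∨ (ψ → φ) = max(0.91, 1.00) = 1.00
~(θ ∨ (ψ → φ)) = 1 − 1.00 = 0.00
~φ = 1 − 0.75 = 0.25
~(θ ∨ (ψ → φ)) ∨ ~φ = max(0.00, 0.25) = 0.25
φ ∨ φ = max(0.75, 0.75) = 0.75
(φ ∨ φ) ↔ ~φ = 1 − |0.75 − 0.25| = 1 − 0.50 = 0.50
~((φ ∨ φ) ↔ ~φ) = 1 − 0.50 = 0.50
(~(θ ∨ (ψ → φ)) ∨ ~φ) ↔ ~((φ ∨ φ) ↔ ~φ) = 1 − |0.25 − 0.50| = 1 − 0.25 = 0.75

0.75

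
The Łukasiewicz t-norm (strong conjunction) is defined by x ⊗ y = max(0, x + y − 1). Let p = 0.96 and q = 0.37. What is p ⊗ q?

p ⊗ q = max(0, 0.96 + 0.37 − 1) = max(0, 0.33) = 0.33
For comparison, the Gödel (minimum) t-norm min(x, y) would give 0.37.

0.33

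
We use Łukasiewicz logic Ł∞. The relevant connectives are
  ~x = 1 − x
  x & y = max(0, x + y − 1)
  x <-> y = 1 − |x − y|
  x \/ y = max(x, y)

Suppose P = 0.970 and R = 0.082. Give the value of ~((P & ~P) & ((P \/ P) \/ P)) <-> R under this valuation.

~P = 1 − 0.970 = 0.030
P & ~P = max(0, 0.970 + 0.030 − 1) = max(0, 0.000) = 0.000
P \/ P = max(0.970, 0.970) = 0.970
(P \/ P) \/ P = max(0.970, 0.970) = 0.970
(P & ~P) & ((P \/ P) \/ P) = max(0, 0.000 + 0.970 − 1) = max(0, -0.030) = 0.000
~((P & ~P) & ((P \/ P) \/ P)) = 1 − 0.000 = 1.000
~((P & ~P) & ((P \/ P) \/ P)) <-> R = 1 − |1.000 − 0.082| = 1 − 0.918 = 0.082

0.082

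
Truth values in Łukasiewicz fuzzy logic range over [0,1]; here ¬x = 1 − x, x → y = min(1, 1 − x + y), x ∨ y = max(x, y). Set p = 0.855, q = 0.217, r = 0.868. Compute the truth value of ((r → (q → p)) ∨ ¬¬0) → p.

0.855

q → p = min(1, 1 − 0.217 + 0.855) = min(1, 1.638) = 1.000
r → (q → p) = min(1, 1 − 0.868 + 1.000) = min(1, 1.132) = 1.000
¬0 = 1 − 0.000 = 1.000
¬¬0 = 1 − 1.000 = 0.000
(r → (q → p)) ∨ ¬¬0 = max(1.000, 0.000) = 1.000
((r → (q → p)) ∨ ¬¬0) → p = min(1, 1 − 1.000 + 0.855) = min(1, 0.855) = 0.855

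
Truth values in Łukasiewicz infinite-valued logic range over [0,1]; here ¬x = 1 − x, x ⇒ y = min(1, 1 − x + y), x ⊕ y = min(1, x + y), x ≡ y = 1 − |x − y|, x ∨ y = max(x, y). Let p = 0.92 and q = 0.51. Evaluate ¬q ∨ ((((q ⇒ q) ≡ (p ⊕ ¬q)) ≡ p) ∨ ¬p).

¬q = 1 − 0.51 = 0.49
q ⇒ q = min(1, 1 − 0.51 + 0.51) = min(1, 1.00) = 1.00
p ⊕ ¬q = min(1, 0.92 + 0.49) = min(1, 1.41) = 1.00
(q ⇒ q) ≡ (p ⊕ ¬q) = 1 − |1.00 − 1.00| = 1 − 0.00 = 1.00
((q ⇒ q) ≡ (p ⊕ ¬q)) ≡ p = 1 − |1.00 − 0.92| = 1 − 0.08 = 0.92
¬p = 1 − 0.92 = 0.08
(((q ⇒ q) ≡ (p ⊕ ¬q)) ≡ p) ∨ ¬p = max(0.92, 0.08) = 0.92
¬q ∨ ((((q ⇒ q) ≡ (p ⊕ ¬q)) ≡ p) ∨ ¬p) = max(0.49, 0.92) = 0.92

0.92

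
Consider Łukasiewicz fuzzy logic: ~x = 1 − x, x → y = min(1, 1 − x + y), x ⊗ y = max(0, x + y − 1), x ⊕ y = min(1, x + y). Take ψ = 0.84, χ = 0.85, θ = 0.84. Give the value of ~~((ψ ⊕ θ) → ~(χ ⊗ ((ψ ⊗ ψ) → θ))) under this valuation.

ψ ⊕ θ = min(1, 0.84 + 0.84) = min(1, 1.68) = 1.00
ψ ⊗ ψ = max(0, 0.84 + 0.84 − 1) = max(0, 0.68) = 0.68
(ψ ⊗ ψ) → θ = min(1, 1 − 0.68 + 0.84) = min(1, 1.16) = 1.00
χ ⊗ ((ψ ⊗ ψ) → θ) = max(0, 0.85 + 1.00 − 1) = max(0, 0.85) = 0.85
~(χ ⊗ ((ψ ⊗ ψ) → θ)) = 1 − 0.85 = 0.15
(ψ ⊕ θ) → ~(χ ⊗ ((ψ ⊗ ψ) → θ)) = min(1, 1 − 1.00 + 0.15) = min(1, 0.15) = 0.15
~((ψ ⊕ θ) → ~(χ ⊗ ((ψ ⊗ ψ) → θ))) = 1 − 0.15 = 0.85
~~((ψ ⊕ θ) → ~(χ ⊗ ((ψ ⊗ ψ) → θ))) = 1 − 0.85 = 0.15

0.15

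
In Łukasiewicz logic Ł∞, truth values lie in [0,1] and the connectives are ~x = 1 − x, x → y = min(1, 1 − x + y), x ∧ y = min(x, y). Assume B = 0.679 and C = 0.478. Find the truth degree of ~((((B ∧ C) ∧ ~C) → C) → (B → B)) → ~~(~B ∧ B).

1.000

B ∧ C = min(0.679, 0.478) = 0.478
~C = 1 − 0.478 = 0.522
(B ∧ C) ∧ ~C = min(0.478, 0.522) = 0.478
((B ∧ C) ∧ ~C) → C = min(1, 1 − 0.478 + 0.478) = min(1, 1.000) = 1.000
B → B = min(1, 1 − 0.679 + 0.679) = min(1, 1.000) = 1.000
(((B ∧ C) ∧ ~C) → C) → (B → B) = min(1, 1 − 1.000 + 1.000) = min(1, 1.000) = 1.000
~((((B ∧ C) ∧ ~C) → C) → (B → B)) = 1 − 1.000 = 0.000
~B = 1 − 0.679 = 0.321
~B ∧ B = min(0.321, 0.679) = 0.321
~(~B ∧ B) = 1 − 0.321 = 0.679
~~(~B ∧ B) = 1 − 0.679 = 0.321
~((((B ∧ C) ∧ ~C) → C) → (B → B)) → ~~(~B ∧ B) = min(1, 1 − 0.000 + 0.321) = min(1, 1.321) = 1.000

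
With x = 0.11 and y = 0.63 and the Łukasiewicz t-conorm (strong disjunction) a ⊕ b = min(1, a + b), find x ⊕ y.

0.74

x ⊕ y = min(1, 0.11 + 0.63) = min(1, 0.74) = 0.74
For comparison, the Gödel t-conorm max(a, b) would give 0.63.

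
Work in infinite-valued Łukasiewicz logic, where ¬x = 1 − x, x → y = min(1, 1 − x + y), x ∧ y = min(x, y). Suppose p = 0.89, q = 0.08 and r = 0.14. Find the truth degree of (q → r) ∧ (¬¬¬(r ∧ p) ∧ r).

q → r = min(1, 1 − 0.08 + 0.14) = min(1, 1.06) = 1.00
r ∧ p = min(0.14, 0.89) = 0.14
¬(r ∧ p) = 1 − 0.14 = 0.86
¬¬(r ∧ p) = 1 − 0.86 = 0.14
¬¬¬(r ∧ p) = 1 − 0.14 = 0.86
¬¬¬(r ∧ p) ∧ r = min(0.86, 0.14) = 0.14
(q → r) ∧ (¬¬¬(r ∧ p) ∧ r) = min(1.00, 0.14) = 0.14

0.14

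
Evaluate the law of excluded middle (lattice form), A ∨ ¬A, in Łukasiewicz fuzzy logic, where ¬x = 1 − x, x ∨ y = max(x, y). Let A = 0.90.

0.90

¬A = 1 − 0.90 = 0.10
A ∨ ¬A = max(0.90, 0.10) = 0.90
(The value 0.90 < 1 shows this instance is not satisfied; not a Ł∞-tautology — its value is max(a, 1−a).)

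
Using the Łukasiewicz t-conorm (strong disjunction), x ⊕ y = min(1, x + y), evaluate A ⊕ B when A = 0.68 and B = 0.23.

0.91

A ⊕ B = min(1, 0.68 + 0.23) = min(1, 0.91) = 0.91
For comparison, the Gödel t-conorm max(x, y) would give 0.68.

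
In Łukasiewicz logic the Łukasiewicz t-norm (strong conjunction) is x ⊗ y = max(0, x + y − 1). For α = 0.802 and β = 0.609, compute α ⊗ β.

α ⊗ β = max(0, 0.802 + 0.609 − 1) = max(0, 0.411) = 0.411
For comparison, the Gödel (minimum) t-norm min(x, y) would give 0.609.

0.411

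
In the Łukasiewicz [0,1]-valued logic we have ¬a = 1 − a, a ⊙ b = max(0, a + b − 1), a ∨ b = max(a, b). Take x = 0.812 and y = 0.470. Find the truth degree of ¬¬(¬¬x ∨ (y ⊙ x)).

0.812

¬x = 1 − 0.812 = 0.188
¬¬x = 1 − 0.188 = 0.812
y ⊙ x = max(0, 0.470 + 0.812 − 1) = max(0, 0.282) = 0.282
¬¬x ∨ (y ⊙ x) = max(0.812, 0.282) = 0.812
¬(¬¬x ∨ (y ⊙ x)) = 1 − 0.812 = 0.188
¬¬(¬¬x ∨ (y ⊙ x)) = 1 − 0.188 = 0.812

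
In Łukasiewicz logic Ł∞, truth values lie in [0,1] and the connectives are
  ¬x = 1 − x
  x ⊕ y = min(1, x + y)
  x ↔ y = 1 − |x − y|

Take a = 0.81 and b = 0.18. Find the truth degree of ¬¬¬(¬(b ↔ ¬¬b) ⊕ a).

0.19

¬b = 1 − 0.18 = 0.82
¬¬b = 1 − 0.82 = 0.18
b ↔ ¬¬b = 1 − |0.18 − 0.18| = 1 − 0.00 = 1.00
¬(b ↔ ¬¬b) = 1 − 1.00 = 0.00
¬(b ↔ ¬¬b) ⊕ a = min(1, 0.00 + 0.81) = min(1, 0.81) = 0.81
¬(¬(b ↔ ¬¬b) ⊕ a) = 1 − 0.81 = 0.19
¬¬(¬(b ↔ ¬¬b) ⊕ a) = 1 − 0.19 = 0.81
¬¬¬(¬(b ↔ ¬¬b) ⊕ a) = 1 − 0.81 = 0.19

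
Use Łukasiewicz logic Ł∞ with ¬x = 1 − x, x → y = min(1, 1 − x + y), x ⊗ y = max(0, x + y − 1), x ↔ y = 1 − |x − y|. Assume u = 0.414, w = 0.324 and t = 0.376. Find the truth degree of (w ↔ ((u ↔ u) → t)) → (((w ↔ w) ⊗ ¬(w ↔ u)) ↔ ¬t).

u ↔ u = 1 − |0.414 − 0.414| = 1 − 0.000 = 1.000
(u ↔ u) → t = min(1, 1 − 1.000 + 0.376) = min(1, 0.376) = 0.376
w ↔ ((u ↔ u) → t) = 1 − |0.324 − 0.376| = 1 − 0.052 = 0.948
w ↔ w = 1 − |0.324 − 0.324| = 1 − 0.000 = 1.000
w ↔ u = 1 − |0.324 − 0.414| = 1 − 0.090 = 0.910
¬(w ↔ u) = 1 − 0.910 = 0.090
(w ↔ w) ⊗ ¬(w ↔ u) = max(0, 1.000 + 0.090 − 1) = max(0, 0.090) = 0.090
¬t = 1 − 0.376 = 0.624
((w ↔ w) ⊗ ¬(w ↔ u)) ↔ ¬t = 1 − |0.090 − 0.624| = 1 − 0.534 = 0.466
(w ↔ ((u ↔ u) → t)) → (((w ↔ w) ⊗ ¬(w ↔ u)) ↔ ¬t) = min(1, 1 − 0.948 + 0.466) = min(1, 0.518) = 0.518

0.518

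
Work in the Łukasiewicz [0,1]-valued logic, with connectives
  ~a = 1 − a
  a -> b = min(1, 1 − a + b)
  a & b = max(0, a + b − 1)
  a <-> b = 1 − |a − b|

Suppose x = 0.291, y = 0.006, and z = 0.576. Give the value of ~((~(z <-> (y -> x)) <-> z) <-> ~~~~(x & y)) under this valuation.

0.848

y -> x = min(1, 1 − 0.006 + 0.291) = min(1, 1.285) = 1.000
z <-> (y -> x) = 1 − |0.576 − 1.000| = 1 − 0.424 = 0.576
~(z <-> (y -> x)) = 1 − 0.576 = 0.424
~(z <-> (y -> x)) <-> z = 1 − |0.424 − 0.576| = 1 − 0.152 = 0.848
x & y = max(0, 0.291 + 0.006 − 1) = max(0, -0.703) = 0.000
~(x & y) = 1 − 0.000 = 1.000
~~(x & y) = 1 − 1.000 = 0.000
~~~(x & y) = 1 − 0.000 = 1.000
~~~~(x & y) = 1 − 1.000 = 0.000
(~(z <-> (y -> x)) <-> z) <-> ~~~~(x & y) = 1 − |0.848 − 0.000| = 1 − 0.848 = 0.152
~((~(z <-> (y -> x)) <-> z) <-> ~~~~(x & y)) = 1 − 0.152 = 0.848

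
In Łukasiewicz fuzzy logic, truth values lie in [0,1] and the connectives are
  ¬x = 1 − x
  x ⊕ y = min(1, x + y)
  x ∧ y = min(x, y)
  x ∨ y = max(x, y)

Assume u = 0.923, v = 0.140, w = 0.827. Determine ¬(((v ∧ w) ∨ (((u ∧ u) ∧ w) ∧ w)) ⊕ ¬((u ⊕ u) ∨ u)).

0.173

v ∧ w = min(0.140, 0.827) = 0.140
u ∧ u = min(0.923, 0.923) = 0.923
(u ∧ u) ∧ w = min(0.923, 0.827) = 0.827
((u ∧ u) ∧ w) ∧ w = min(0.827, 0.827) = 0.827
(v ∧ w) ∨ (((u ∧ u) ∧ w) ∧ w) = max(0.140, 0.827) = 0.827
u ⊕ u = min(1, 0.923 + 0.923) = min(1, 1.846) = 1.000
(u ⊕ u) ∨ u = max(1.000, 0.923) = 1.000
¬((u ⊕ u) ∨ u) = 1 − 1.000 = 0.000
((v ∧ w) ∨ (((u ∧ u) ∧ w) ∧ w)) ⊕ ¬((u ⊕ u) ∨ u) = min(1, 0.827 + 0.000) = min(1, 0.827) = 0.827
¬(((v ∧ w) ∨ (((u ∧ u) ∧ w) ∧ w)) ⊕ ¬((u ⊕ u) ∨ u)) = 1 − 0.827 = 0.173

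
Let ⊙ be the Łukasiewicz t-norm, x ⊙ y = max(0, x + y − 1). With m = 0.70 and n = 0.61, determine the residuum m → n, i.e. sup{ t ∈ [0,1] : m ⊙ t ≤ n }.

0.91

The residuum of the Łukasiewicz t-norm gives the supremum: min(1, 1 − 0.70 + 0.61).
1 − 0.70 + 0.61 = 0.91, so t = min(1, 0.91) = 0.91.
Check: 0.70 ⊙ 0.91 = max(0, 0.61) = 0.61 ≤ 0.61.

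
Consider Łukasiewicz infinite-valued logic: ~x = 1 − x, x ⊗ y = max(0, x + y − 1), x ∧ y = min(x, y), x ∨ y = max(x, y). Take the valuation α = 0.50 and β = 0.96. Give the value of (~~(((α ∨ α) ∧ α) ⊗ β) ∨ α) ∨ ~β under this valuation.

0.50

α ∨ α = max(0.50, 0.50) = 0.50
(α ∨ α) ∧ α = min(0.50, 0.50) = 0.50
((α ∨ α) ∧ α) ⊗ β = max(0, 0.50 + 0.96 − 1) = max(0, 0.46) = 0.46
~(((α ∨ α) ∧ α) ⊗ β) = 1 − 0.46 = 0.54
~~(((α ∨ α) ∧ α) ⊗ β) = 1 − 0.54 = 0.46
~~(((α ∨ α) ∧ α) ⊗ β) ∨ α = max(0.46, 0.50) = 0.50
~β = 1 − 0.96 = 0.04
(~~(((α ∨ α) ∧ α) ⊗ β) ∨ α) ∨ ~β = max(0.50, 0.04) = 0.50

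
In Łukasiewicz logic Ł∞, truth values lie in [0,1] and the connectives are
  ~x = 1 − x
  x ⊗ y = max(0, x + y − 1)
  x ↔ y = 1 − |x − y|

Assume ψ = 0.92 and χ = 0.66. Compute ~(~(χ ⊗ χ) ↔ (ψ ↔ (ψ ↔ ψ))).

χ ⊗ χ = max(0, 0.66 + 0.66 − 1) = max(0, 0.32) = 0.32
~(χ ⊗ χ) = 1 − 0.32 = 0.68
ψ ↔ ψ = 1 − |0.92 − 0.92| = 1 − 0.00 = 1.00
ψ ↔ (ψ ↔ ψ) = 1 − |0.92 − 1.00| = 1 − 0.08 = 0.92
~(χ ⊗ χ) ↔ (ψ ↔ (ψ ↔ ψ)) = 1 − |0.68 − 0.92| = 1 − 0.24 = 0.76
~(~(χ ⊗ χ) ↔ (ψ ↔ (ψ ↔ ψ))) = 1 − 0.76 = 0.24

0.24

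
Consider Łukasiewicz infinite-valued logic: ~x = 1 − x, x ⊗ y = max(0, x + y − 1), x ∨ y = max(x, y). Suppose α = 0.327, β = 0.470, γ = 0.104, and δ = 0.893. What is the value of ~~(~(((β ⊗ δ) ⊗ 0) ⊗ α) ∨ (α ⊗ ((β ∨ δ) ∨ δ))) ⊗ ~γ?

β ⊗ δ = max(0, 0.470 + 0.893 − 1) = max(0, 0.363) = 0.363
(β ⊗ δ) ⊗ 0 = max(0, 0.363 + 0.000 − 1) = max(0, -0.637) = 0.000
((β ⊗ δ) ⊗ 0) ⊗ α = max(0, 0.000 + 0.327 − 1) = max(0, -0.673) = 0.000
~(((β ⊗ δ) ⊗ 0) ⊗ α) = 1 − 0.000 = 1.000
β ∨ δ = max(0.470, 0.893) = 0.893
(β ∨ δ) ∨ δ = max(0.893, 0.893) = 0.893
α ⊗ ((β ∨ δ) ∨ δ) = max(0, 0.327 + 0.893 − 1) = max(0, 0.220) = 0.220
~(((β ⊗ δ) ⊗ 0) ⊗ α) ∨ (α ⊗ ((β ∨ δ) ∨ δ)) = max(1.000, 0.220) = 1.000
~(~(((β ⊗ δ) ⊗ 0) ⊗ α) ∨ (α ⊗ ((β ∨ δ) ∨ δ))) = 1 − 1.000 = 0.000
~~(~(((β ⊗ δ) ⊗ 0) ⊗ α) ∨ (α ⊗ ((β ∨ δ) ∨ δ))) = 1 − 0.000 = 1.000
~γ = 1 − 0.104 = 0.896
~~(~(((β ⊗ δ) ⊗ 0) ⊗ α) ∨ (α ⊗ ((β ∨ δ) ∨ δ))) ⊗ ~γ = max(0, 1.000 + 0.896 − 1) = max(0, 0.896) = 0.896

0.896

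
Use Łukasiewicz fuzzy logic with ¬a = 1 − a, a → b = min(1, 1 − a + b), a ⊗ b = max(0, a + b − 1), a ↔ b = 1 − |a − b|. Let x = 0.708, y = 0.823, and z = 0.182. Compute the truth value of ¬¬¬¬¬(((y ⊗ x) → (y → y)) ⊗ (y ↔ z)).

0.641

y ⊗ x = max(0, 0.823 + 0.708 − 1) = max(0, 0.531) = 0.531
y → y = min(1, 1 − 0.823 + 0.823) = min(1, 1.000) = 1.000
(y ⊗ x) → (y → y) = min(1, 1 − 0.531 + 1.000) = min(1, 1.469) = 1.000
y ↔ z = 1 − |0.823 − 0.182| = 1 − 0.641 = 0.359
((y ⊗ x) → (y → y)) ⊗ (y ↔ z) = max(0, 1.000 + 0.359 − 1) = max(0, 0.359) = 0.359
¬(((y ⊗ x) → (y → y)) ⊗ (y ↔ z)) = 1 − 0.359 = 0.641
¬¬(((y ⊗ x) → (y → y)) ⊗ (y ↔ z)) = 1 − 0.641 = 0.359
¬¬¬(((y ⊗ x) → (y → y)) ⊗ (y ↔ z)) = 1 − 0.359 = 0.641
¬¬¬¬(((y ⊗ x) → (y → y)) ⊗ (y ↔ z)) = 1 − 0.641 = 0.359
¬¬¬¬¬(((y ⊗ x) → (y → y)) ⊗ (y ↔ z)) = 1 − 0.359 = 0.641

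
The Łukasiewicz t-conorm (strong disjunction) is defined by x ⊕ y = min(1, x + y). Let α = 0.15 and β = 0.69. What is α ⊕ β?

α ⊕ β = min(1, 0.15 + 0.69) = min(1, 0.84) = 0.84
For comparison, the Gödel t-conorm max(x, y) would give 0.69.

0.84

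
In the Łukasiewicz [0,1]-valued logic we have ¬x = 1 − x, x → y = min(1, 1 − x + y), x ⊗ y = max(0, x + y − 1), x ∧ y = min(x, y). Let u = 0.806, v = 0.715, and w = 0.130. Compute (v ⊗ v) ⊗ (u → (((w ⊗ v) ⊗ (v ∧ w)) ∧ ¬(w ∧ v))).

v ⊗ v = max(0, 0.715 + 0.715 − 1) = max(0, 0.430) = 0.430
w ⊗ v = max(0, 0.130 + 0.715 − 1) = max(0, -0.155) = 0.000
v ∧ w = min(0.715, 0.130) = 0.130
(w ⊗ v) ⊗ (v ∧ w) = max(0, 0.000 + 0.130 − 1) = max(0, -0.870) = 0.000
w ∧ v = min(0.130, 0.715) = 0.130
¬(w ∧ v) = 1 − 0.130 = 0.870
((w ⊗ v) ⊗ (v ∧ w)) ∧ ¬(w ∧ v) = min(0.000, 0.870) = 0.000
u → (((w ⊗ v) ⊗ (v ∧ w)) ∧ ¬(w ∧ v)) = min(1, 1 − 0.806 + 0.000) = min(1, 0.194) = 0.194
(v ⊗ v) ⊗ (u → (((w ⊗ v) ⊗ (v ∧ w)) ∧ ¬(w ∧ v))) = max(0, 0.430 + 0.194 − 1) = max(0, -0.376) = 0.000

0.000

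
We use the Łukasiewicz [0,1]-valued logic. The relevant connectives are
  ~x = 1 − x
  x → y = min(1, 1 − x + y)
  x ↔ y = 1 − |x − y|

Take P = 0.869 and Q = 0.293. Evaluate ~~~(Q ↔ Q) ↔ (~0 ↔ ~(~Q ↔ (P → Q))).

0.717

Q ↔ Q = 1 − |0.293 − 0.293| = 1 − 0.000 = 1.000
~(Q ↔ Q) = 1 − 1.000 = 0.000
~~(Q ↔ Q) = 1 − 0.000 = 1.000
~~~(Q ↔ Q) = 1 − 1.000 = 0.000
~0 = 1 − 0.000 = 1.000
~Q = 1 − 0.293 = 0.707
P → Q = min(1, 1 − 0.869 + 0.293) = min(1, 0.424) = 0.424
~Q ↔ (P → Q) = 1 − |0.707 − 0.424| = 1 − 0.283 = 0.717
~(~Q ↔ (P → Q)) = 1 − 0.717 = 0.283
~0 ↔ ~(~Q ↔ (P → Q)) = 1 − |1.000 − 0.283| = 1 − 0.717 = 0.283
~~~(Q ↔ Q) ↔ (~0 ↔ ~(~Q ↔ (P → Q))) = 1 − |0.000 − 0.283| = 1 − 0.283 = 0.717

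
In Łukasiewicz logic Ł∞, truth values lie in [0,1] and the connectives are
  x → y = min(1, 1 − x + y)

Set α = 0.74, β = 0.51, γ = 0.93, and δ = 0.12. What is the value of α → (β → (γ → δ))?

γ → δ = min(1, 1 − 0.93 + 0.12) = min(1, 0.19) = 0.19
β → (γ → δ) = min(1, 1 − 0.51 + 0.19) = min(1, 0.68) = 0.68
α → (β → (γ → δ)) = min(1, 1 − 0.74 + 0.68) = min(1, 0.94) = 0.94

0.94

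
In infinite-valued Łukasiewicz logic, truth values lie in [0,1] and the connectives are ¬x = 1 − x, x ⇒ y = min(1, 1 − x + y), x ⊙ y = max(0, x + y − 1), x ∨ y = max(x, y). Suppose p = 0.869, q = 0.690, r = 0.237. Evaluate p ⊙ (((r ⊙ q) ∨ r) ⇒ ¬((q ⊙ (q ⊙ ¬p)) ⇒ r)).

0.632

r ⊙ q = max(0, 0.237 + 0.690 − 1) = max(0, -0.073) = 0.000
(r ⊙ q) ∨ r = max(0.000, 0.237) = 0.237
¬p = 1 − 0.869 = 0.131
q ⊙ ¬p = max(0, 0.690 + 0.131 − 1) = max(0, -0.179) = 0.000
q ⊙ (q ⊙ ¬p) = max(0, 0.690 + 0.000 − 1) = max(0, -0.310) = 0.000
(q ⊙ (q ⊙ ¬p)) ⇒ r = min(1, 1 − 0.000 + 0.237) = min(1, 1.237) = 1.000
¬((q ⊙ (q ⊙ ¬p)) ⇒ r) = 1 − 1.000 = 0.000
((r ⊙ q) ∨ r) ⇒ ¬((q ⊙ (q ⊙ ¬p)) ⇒ r) = min(1, 1 − 0.237 + 0.000) = min(1, 0.763) = 0.763
p ⊙ (((r ⊙ q) ∨ r) ⇒ ¬((q ⊙ (q ⊙ ¬p)) ⇒ r)) = max(0, 0.869 + 0.763 − 1) = max(0, 0.632) = 0.632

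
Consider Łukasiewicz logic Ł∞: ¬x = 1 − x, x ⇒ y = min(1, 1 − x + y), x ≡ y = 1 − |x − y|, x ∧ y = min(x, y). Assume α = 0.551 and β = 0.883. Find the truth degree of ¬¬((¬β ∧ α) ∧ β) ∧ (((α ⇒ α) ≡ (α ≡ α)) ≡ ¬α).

¬β = 1 − 0.883 = 0.117
¬β ∧ α = min(0.117, 0.551) = 0.117
(¬β ∧ α) ∧ β = min(0.117, 0.883) = 0.117
¬((¬β ∧ α) ∧ β) = 1 − 0.117 = 0.883
¬¬((¬β ∧ α) ∧ β) = 1 − 0.883 = 0.117
α ⇒ α = min(1, 1 − 0.551 + 0.551) = min(1, 1.000) = 1.000
α ≡ α = 1 − |0.551 − 0.551| = 1 − 0.000 = 1.000
(α ⇒ α) ≡ (α ≡ α) = 1 − |1.000 − 1.000| = 1 − 0.000 = 1.000
¬α = 1 − 0.551 = 0.449
((α ⇒ α) ≡ (α ≡ α)) ≡ ¬α = 1 − |1.000 − 0.449| = 1 − 0.551 = 0.449
¬¬((¬β ∧ α) ∧ β) ∧ (((α ⇒ α) ≡ (α ≡ α)) ≡ ¬α) = min(0.117, 0.449) = 0.117

0.117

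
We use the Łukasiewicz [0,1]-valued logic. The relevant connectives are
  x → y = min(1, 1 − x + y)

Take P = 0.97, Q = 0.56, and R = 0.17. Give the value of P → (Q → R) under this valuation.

0.64

Q → R = min(1, 1 − 0.56 + 0.17) = min(1, 0.61) = 0.61
P → (Q → R) = min(1, 1 − 0.97 + 0.61) = min(1, 0.64) = 0.64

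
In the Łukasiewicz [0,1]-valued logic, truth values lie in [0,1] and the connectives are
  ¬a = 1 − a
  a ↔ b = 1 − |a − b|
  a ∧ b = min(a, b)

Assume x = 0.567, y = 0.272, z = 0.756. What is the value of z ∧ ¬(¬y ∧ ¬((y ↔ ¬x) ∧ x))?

¬y = 1 − 0.272 = 0.728
¬x = 1 − 0.567 = 0.433
y ↔ ¬x = 1 − |0.272 − 0.433| = 1 − 0.161 = 0.839
(y ↔ ¬x) ∧ x = min(0.839, 0.567) = 0.567
¬((y ↔ ¬x) ∧ x) = 1 − 0.567 = 0.433
¬y ∧ ¬((y ↔ ¬x) ∧ x) = min(0.728, 0.433) = 0.433
¬(¬y ∧ ¬((y ↔ ¬x) ∧ x)) = 1 − 0.433 = 0.567
z ∧ ¬(¬y ∧ ¬((y ↔ ¬x) ∧ x)) = min(0.756, 0.567) = 0.567

0.567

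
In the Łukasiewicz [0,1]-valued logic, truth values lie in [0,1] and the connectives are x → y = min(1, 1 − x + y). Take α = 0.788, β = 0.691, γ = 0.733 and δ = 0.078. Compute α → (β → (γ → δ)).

γ → δ = min(1, 1 − 0.733 + 0.078) = min(1, 0.345) = 0.345
β → (γ → δ) = min(1, 1 − 0.691 + 0.345) = min(1, 0.654) = 0.654
α → (β → (γ → δ)) = min(1, 1 − 0.788 + 0.654) = min(1, 0.866) = 0.866

0.866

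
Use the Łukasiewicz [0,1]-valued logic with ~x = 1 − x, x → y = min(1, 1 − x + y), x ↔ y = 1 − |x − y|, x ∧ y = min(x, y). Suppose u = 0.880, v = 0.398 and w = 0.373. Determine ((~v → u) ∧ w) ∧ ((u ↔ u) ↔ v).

0.373

~v = 1 − 0.398 = 0.602
~v → u = min(1, 1 − 0.602 + 0.880) = min(1, 1.278) = 1.000
(~v → u) ∧ w = min(1.000, 0.373) = 0.373
u ↔ u = 1 − |0.880 − 0.880| = 1 − 0.000 = 1.000
(u ↔ u) ↔ v = 1 − |1.000 − 0.398| = 1 − 0.602 = 0.398
((~v → u) ∧ w) ∧ ((u ↔ u) ↔ v) = min(0.373, 0.398) = 0.373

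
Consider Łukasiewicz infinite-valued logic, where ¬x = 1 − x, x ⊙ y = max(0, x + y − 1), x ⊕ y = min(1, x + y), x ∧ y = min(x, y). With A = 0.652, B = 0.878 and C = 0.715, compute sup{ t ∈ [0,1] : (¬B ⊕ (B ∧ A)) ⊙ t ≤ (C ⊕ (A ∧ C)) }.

1.000

¬B = 1 − 0.878 = 0.122
B ∧ A = min(0.878, 0.652) = 0.652
¬B ⊕ (B ∧ A) = min(1, 0.122 + 0.652) = min(1, 0.774) = 0.774
So the left factor is ¬B ⊕ (B ∧ A) = 0.774.
A ∧ C = min(0.652, 0.715) = 0.652
C ⊕ (A ∧ C) = min(1, 0.715 + 0.652) = min(1, 1.367) = 1.000
So the right-hand bound is C ⊕ (A ∧ C) = 1.000.
The residuum of the Łukasiewicz t-norm gives the supremum: min(1, 1 − 0.774 + 1.000).
1 − 0.774 + 1.000 = 1.226, so t = min(1, 1.226) = 1.000.
Check: 0.774 ⊙ 1.000 = max(0, 0.774) = 0.774 ≤ 1.000.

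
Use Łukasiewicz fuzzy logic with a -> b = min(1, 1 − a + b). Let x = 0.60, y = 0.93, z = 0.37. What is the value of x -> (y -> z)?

y -> z = min(1, 1 − 0.93 + 0.37) = min(1, 0.44) = 0.44
x -> (y -> z) = min(1, 1 − 0.60 + 0.44) = min(1, 0.84) = 0.84

0.84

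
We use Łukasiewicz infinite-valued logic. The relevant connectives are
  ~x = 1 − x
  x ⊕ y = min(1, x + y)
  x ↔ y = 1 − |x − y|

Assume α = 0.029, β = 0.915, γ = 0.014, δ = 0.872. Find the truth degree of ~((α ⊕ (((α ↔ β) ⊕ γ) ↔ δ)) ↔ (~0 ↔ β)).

α ↔ β = 1 − |0.029 − 0.915| = 1 − 0.886 = 0.114
(α ↔ β) ⊕ γ = min(1, 0.114 + 0.014) = min(1, 0.128) = 0.128
((α ↔ β) ⊕ γ) ↔ δ = 1 − |0.128 − 0.872| = 1 − 0.744 = 0.256
α ⊕ (((α ↔ β) ⊕ γ) ↔ δ) = min(1, 0.029 + 0.256) = min(1, 0.285) = 0.285
~0 = 1 − 0.000 = 1.000
~0 ↔ β = 1 − |1.000 − 0.915| = 1 − 0.085 = 0.915
(α ⊕ (((α ↔ β) ⊕ γ) ↔ δ)) ↔ (~0 ↔ β) = 1 − |0.285 − 0.915| = 1 − 0.630 = 0.370
~((α ⊕ (((α ↔ β) ⊕ γ) ↔ δ)) ↔ (~0 ↔ β)) = 1 − 0.370 = 0.630

0.630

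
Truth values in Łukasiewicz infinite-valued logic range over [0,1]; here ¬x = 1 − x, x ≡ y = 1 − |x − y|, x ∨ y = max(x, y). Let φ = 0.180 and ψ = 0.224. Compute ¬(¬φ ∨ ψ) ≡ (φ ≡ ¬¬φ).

0.180

¬φ = 1 − 0.180 = 0.820
¬φ ∨ ψ = max(0.820, 0.224) = 0.820
¬(¬φ ∨ ψ) = 1 − 0.820 = 0.180
¬¬φ = 1 − 0.820 = 0.180
φ ≡ ¬¬φ = 1 − |0.180 − 0.180| = 1 − 0.000 = 1.000
¬(¬φ ∨ ψ) ≡ (φ ≡ ¬¬φ) = 1 − |0.180 − 1.000| = 1 − 0.820 = 0.180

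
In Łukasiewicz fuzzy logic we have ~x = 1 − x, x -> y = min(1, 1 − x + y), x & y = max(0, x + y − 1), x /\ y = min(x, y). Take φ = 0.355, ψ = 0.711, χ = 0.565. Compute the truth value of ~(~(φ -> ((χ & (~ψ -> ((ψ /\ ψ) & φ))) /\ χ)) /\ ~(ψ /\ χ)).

~ψ = 1 − 0.711 = 0.289
ψ /\ ψ = min(0.711, 0.711) = 0.711
(ψ /\ ψ) & φ = max(0, 0.711 + 0.355 − 1) = max(0, 0.066) = 0.066
~ψ -> ((ψ /\ ψ) & φ) = min(1, 1 − 0.289 + 0.066) = min(1, 0.777) = 0.777
χ & (~ψ -> ((ψ /\ ψ) & φ)) = max(0, 0.565 + 0.777 − 1) = max(0, 0.342) = 0.342
(χ & (~ψ -> ((ψ /\ ψ) & φ))) /\ χ = min(0.342, 0.565) = 0.342
φ -> ((χ & (~ψ -> ((ψ /\ ψ) & φ))) /\ χ) = min(1, 1 − 0.355 + 0.342) = min(1, 0.987) = 0.987
~(φ -> ((χ & (~ψ -> ((ψ /\ ψ) & φ))) /\ χ)) = 1 − 0.987 = 0.013
ψ /\ χ = min(0.711, 0.565) = 0.565
~(ψ /\ χ) = 1 − 0.565 = 0.435
~(φ -> ((χ & (~ψ -> ((ψ /\ ψ) & φ))) /\ χ)) /\ ~(ψ /\ χ) = min(0.013, 0.435) = 0.013
~(~(φ -> ((χ & (~ψ -> ((ψ /\ ψ) & φ))) /\ χ)) /\ ~(ψ /\ χ)) = 1 − 0.013 = 0.987

0.987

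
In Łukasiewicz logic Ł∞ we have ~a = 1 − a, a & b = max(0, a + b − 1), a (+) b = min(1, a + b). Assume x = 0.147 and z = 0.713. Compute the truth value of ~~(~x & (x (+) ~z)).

0.287

~x = 1 − 0.147 = 0.853
~z = 1 − 0.713 = 0.287
x (+) ~z = min(1, 0.147 + 0.287) = min(1, 0.434) = 0.434
~x & (x (+) ~z) = max(0, 0.853 + 0.434 − 1) = max(0, 0.287) = 0.287
~(~x & (x (+) ~z)) = 1 − 0.287 = 0.713
~~(~x & (x (+) ~z)) = 1 − 0.713 = 0.287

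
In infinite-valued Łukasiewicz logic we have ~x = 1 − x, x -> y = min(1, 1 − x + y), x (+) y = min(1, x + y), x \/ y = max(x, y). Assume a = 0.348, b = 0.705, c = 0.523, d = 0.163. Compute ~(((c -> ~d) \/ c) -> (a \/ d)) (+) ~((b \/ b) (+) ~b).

~d = 1 − 0.163 = 0.837
c -> ~d = min(1, 1 − 0.523 + 0.837) = min(1, 1.314) = 1.000
(c -> ~d) \/ c = max(1.000, 0.523) = 1.000
a \/ d = max(0.348, 0.163) = 0.348
((c -> ~d) \/ c) -> (a \/ d) = min(1, 1 − 1.000 + 0.348) = min(1, 0.348) = 0.348
~(((c -> ~d) \/ c) -> (a \/ d)) = 1 − 0.348 = 0.652
b \/ b = max(0.705, 0.705) = 0.705
~b = 1 − 0.705 = 0.295
(b \/ b) (+) ~b = min(1, 0.705 + 0.295) = min(1, 1.000) = 1.000
~((b \/ b) (+) ~b) = 1 − 1.000 = 0.000
~(((c -> ~d) \/ c) -> (a \/ d)) (+) ~((b \/ b) (+) ~b) = min(1, 0.652 + 0.000) = min(1, 0.652) = 0.652

0.652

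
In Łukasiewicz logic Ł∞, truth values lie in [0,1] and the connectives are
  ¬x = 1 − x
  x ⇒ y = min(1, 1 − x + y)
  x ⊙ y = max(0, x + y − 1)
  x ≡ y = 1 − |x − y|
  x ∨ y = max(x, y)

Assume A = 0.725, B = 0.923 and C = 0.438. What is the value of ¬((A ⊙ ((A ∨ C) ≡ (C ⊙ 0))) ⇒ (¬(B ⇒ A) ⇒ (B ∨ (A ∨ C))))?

0.000

A ∨ C = max(0.725, 0.438) = 0.725
C ⊙ 0 = max(0, 0.438 + 0.000 − 1) = max(0, -0.562) = 0.000
(A ∨ C) ≡ (C ⊙ 0) = 1 − |0.725 − 0.000| = 1 − 0.725 = 0.275
A ⊙ ((A ∨ C) ≡ (C ⊙ 0)) = max(0, 0.725 + 0.275 − 1) = max(0, 0.000) = 0.000
B ⇒ A = min(1, 1 − 0.923 + 0.725) = min(1, 0.802) = 0.802
¬(B ⇒ A) = 1 − 0.802 = 0.198
B ∨ (A ∨ C) = max(0.923, 0.725) = 0.923
¬(B ⇒ A) ⇒ (B ∨ (A ∨ C)) = min(1, 1 − 0.198 + 0.923) = min(1, 1.725) = 1.000
(A ⊙ ((A ∨ C) ≡ (C ⊙ 0))) ⇒ (¬(B ⇒ A) ⇒ (B ∨ (A ∨ C))) = min(1, 1 − 0.000 + 1.000) = min(1, 2.000) = 1.000
¬((A ⊙ ((A ∨ C) ≡ (C ⊙ 0))) ⇒ (¬(B ⇒ A) ⇒ (B ∨ (A ∨ C)))) = 1 − 1.000 = 0.000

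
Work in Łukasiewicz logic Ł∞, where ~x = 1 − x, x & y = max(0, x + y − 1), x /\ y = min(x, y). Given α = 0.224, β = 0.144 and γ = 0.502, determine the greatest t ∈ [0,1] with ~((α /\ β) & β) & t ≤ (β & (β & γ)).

0.000

α /\ β = min(0.224, 0.144) = 0.144
(α /\ β) & β = max(0, 0.144 + 0.144 − 1) = max(0, -0.712) = 0.000
~((α /\ β) & β) = 1 − 0.000 = 1.000
So the left factor is ~((α /\ β) & β) = 1.000.
β & γ = max(0, 0.144 + 0.502 − 1) = max(0, -0.354) = 0.000
β & (β & γ) = max(0, 0.144 + 0.000 − 1) = max(0, -0.856) = 0.000
So the right-hand bound is β & (β & γ) = 0.000.
The residuum of the Łukasiewicz t-norm gives the supremum: min(1, 1 − 1.000 + 0.000).
1 − 1.000 + 0.000 = 0.000, so t = min(1, 0.000) = 0.000.
Check: 1.000 & 0.000 = max(0, 0.000) = 0.000 ≤ 0.000.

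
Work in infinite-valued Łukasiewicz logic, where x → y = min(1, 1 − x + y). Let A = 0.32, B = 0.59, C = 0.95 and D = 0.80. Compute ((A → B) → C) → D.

A → B = min(1, 1 − 0.32 + 0.59) = min(1, 1.27) = 1.00
(A → B) → C = min(1, 1 − 1.00 + 0.95) = min(1, 0.95) = 0.95
((A → B) → C) → D = min(1, 1 − 0.95 + 0.80) = min(1, 0.85) = 0.85

0.85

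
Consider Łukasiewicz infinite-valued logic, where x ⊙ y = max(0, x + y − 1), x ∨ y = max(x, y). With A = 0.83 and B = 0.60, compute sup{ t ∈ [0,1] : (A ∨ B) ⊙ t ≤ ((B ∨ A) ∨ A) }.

A ∨ B = max(0.83, 0.60) = 0.83
So the left factor is A ∨ B = 0.83.
B ∨ A = max(0.60, 0.83) = 0.83
(B ∨ A) ∨ A = max(0.83, 0.83) = 0.83
So the right-hand bound is (B ∨ A) ∨ A = 0.83.
The residuum of the Łukasiewicz t-norm gives the supremum: min(1, 1 − 0.83 + 0.83).
1 − 0.83 + 0.83 = 1.00, so t = min(1, 1.00) = 1.00.
Check: 0.83 ⊙ 1.00 = max(0, 0.83) = 0.83 ≤ 0.83.

1.00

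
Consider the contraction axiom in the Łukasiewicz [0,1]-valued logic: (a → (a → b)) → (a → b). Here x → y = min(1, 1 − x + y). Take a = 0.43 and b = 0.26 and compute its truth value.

0.83

a → b = min(1, 1 − 0.43 + 0.26) = min(1, 0.83) = 0.83
a → (a → b) = min(1, 1 − 0.43 + 0.83) = min(1, 1.40) = 1.00
(a → (a → b)) → (a → b) = min(1, 1 − 1.00 + 0.83) = min(1, 0.83) = 0.83
(The value 0.83 < 1 shows this instance is not satisfied; fails in Ł∞ (the t-norm is not idempotent).)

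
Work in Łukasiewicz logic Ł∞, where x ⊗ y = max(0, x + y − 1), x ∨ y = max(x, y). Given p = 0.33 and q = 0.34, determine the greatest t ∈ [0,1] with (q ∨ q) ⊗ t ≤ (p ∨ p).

q ∨ q = max(0.34, 0.34) = 0.34
So the left factor is q ∨ q = 0.34.
p ∨ p = max(0.33, 0.33) = 0.33
So the right-hand bound is p ∨ p = 0.33.
The residuum of the Łukasiewicz t-norm gives the supremum: min(1, 1 − 0.34 + 0.33).
1 − 0.34 + 0.33 = 0.99, so t = min(1, 0.99) = 0.99.
Check: 0.34 ⊗ 0.99 = max(0, 0.33) = 0.33 ≤ 0.33.

0.99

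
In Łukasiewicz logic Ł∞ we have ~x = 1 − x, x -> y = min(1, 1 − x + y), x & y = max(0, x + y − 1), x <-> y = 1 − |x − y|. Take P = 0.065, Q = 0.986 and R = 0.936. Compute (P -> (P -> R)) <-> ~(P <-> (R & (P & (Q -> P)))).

P -> R = min(1, 1 − 0.065 + 0.936) = min(1, 1.871) = 1.000
P -> (P -> R) = min(1, 1 − 0.065 + 1.000) = min(1, 1.935) = 1.000
Q -> P = min(1, 1 − 0.986 + 0.065) = min(1, 0.079) = 0.079
P & (Q -> P) = max(0, 0.065 + 0.079 − 1) = max(0, -0.856) = 0.000
R & (P & (Q -> P)) = max(0, 0.936 + 0.000 − 1) = max(0, -0.064) = 0.000
P <-> (R & (P & (Q -> P))) = 1 − |0.065 − 0.000| = 1 − 0.065 = 0.935
~(P <-> (R & (P & (Q -> P)))) = 1 − 0.935 = 0.065
(P -> (P -> R)) <-> ~(P <-> (R & (P & (Q -> P)))) = 1 − |1.000 − 0.065| = 1 − 0.935 = 0.065

0.065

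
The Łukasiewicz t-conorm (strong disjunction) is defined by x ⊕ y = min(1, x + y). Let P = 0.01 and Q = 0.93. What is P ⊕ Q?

0.94

P ⊕ Q = min(1, 0.01 + 0.93) = min(1, 0.94) = 0.94
For comparison, the Gödel t-conorm max(x, y) would give 0.93.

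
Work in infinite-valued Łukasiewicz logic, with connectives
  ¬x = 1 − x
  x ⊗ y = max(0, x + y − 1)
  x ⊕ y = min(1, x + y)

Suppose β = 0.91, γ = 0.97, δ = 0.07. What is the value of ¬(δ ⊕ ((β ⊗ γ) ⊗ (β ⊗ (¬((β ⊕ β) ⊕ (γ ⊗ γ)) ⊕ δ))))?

β ⊗ γ = max(0, 0.91 + 0.97 − 1) = max(0, 0.88) = 0.88
β ⊕ β = min(1, 0.91 + 0.91) = min(1, 1.82) = 1.00
γ ⊗ γ = max(0, 0.97 + 0.97 − 1) = max(0, 0.94) = 0.94
(β ⊕ β) ⊕ (γ ⊗ γ) = min(1, 1.00 + 0.94) = min(1, 1.94) = 1.00
¬((β ⊕ β) ⊕ (γ ⊗ γ)) = 1 − 1.00 = 0.00
¬((β ⊕ β) ⊕ (γ ⊗ γ)) ⊕ δ = min(1, 0.00 + 0.07) = min(1, 0.07) = 0.07
β ⊗ (¬((β ⊕ β) ⊕ (γ ⊗ γ)) ⊕ δ) = max(0, 0.91 + 0.07 − 1) = max(0, -0.02) = 0.00
(β ⊗ γ) ⊗ (β ⊗ (¬((β ⊕ β) ⊕ (γ ⊗ γ)) ⊕ δ)) = max(0, 0.88 + 0.00 − 1) = max(0, -0.12) = 0.00
δ ⊕ ((β ⊗ γ) ⊗ (β ⊗ (¬((β ⊕ β) ⊕ (γ ⊗ γ)) ⊕ δ))) = min(1, 0.07 + 0.00) = min(1, 0.07) = 0.07
¬(δ ⊕ ((β ⊗ γ) ⊗ (β ⊗ (¬((β ⊕ β) ⊕ (γ ⊗ γ)) ⊕ δ)))) = 1 − 0.07 = 0.93

0.93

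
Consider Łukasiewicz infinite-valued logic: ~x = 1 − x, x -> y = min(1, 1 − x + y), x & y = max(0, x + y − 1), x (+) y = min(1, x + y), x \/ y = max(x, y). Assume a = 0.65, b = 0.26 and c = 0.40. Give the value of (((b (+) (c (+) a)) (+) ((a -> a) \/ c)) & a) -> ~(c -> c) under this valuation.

0.35

c (+) a = min(1, 0.40 + 0.65) = min(1, 1.05) = 1.00
b (+) (c (+) a) = min(1, 0.26 + 1.00) = min(1, 1.26) = 1.00
a -> a = min(1, 1 − 0.65 + 0.65) = min(1, 1.00) = 1.00
(a -> a) \/ c = max(1.00, 0.40) = 1.00
(b (+) (c (+) a)) (+) ((a -> a) \/ c) = min(1, 1.00 + 1.00) = min(1, 2.00) = 1.00
((b (+) (c (+) a)) (+) ((a -> a) \/ c)) & a = max(0, 1.00 + 0.65 − 1) = max(0, 0.65) = 0.65
c -> c = min(1, 1 − 0.40 + 0.40) = min(1, 1.00) = 1.00
~(c -> c) = 1 − 1.00 = 0.00
(((b (+) (c (+) a)) (+) ((a -> a) \/ c)) & a) -> ~(c -> c) = min(1, 1 − 0.65 + 0.00) = min(1, 0.35) = 0.35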